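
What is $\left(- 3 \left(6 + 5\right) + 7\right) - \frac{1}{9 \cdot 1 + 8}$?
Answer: $- \frac{443}{17} \approx -26.059$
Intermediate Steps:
$\left(- 3 \left(6 + 5\right) + 7\right) - \frac{1}{9 \cdot 1 + 8} = \left(\left(-3\right) 11 + 7\right) - \frac{1}{9 + 8} = \left(-33 + 7\right) - \frac{1}{17} = -26 - \frac{1}{17} = - \frac{443}{17}$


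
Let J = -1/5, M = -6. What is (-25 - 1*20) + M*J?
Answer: -219/5 ≈ -43.800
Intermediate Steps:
J = -⅕ (J = (⅕)*(-1) = -⅕ ≈ -0.20000)
(-25 - 1*20) + M*J = (-25 - 1*20) - 6*(-⅕) = (-25 - 20) + 6/5 = -45 + 6/5 = -219/5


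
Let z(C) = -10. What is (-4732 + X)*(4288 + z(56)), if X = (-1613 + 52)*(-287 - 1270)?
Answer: 10377337110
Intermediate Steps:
X = 2430477 (X = -1561*(-1557) = 2430477)
(-4732 + X)*(4288 + z(56)) = (-4732 + 2430477)*(4288 - 10) = 2425745*4278 = 10377337110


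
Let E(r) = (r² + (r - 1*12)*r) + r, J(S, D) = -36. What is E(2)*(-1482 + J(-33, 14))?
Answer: 21252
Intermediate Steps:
E(r) = r + r² + r*(-12 + r) (E(r) = (r² + (r - 12)*r) + r = (r² + (-12 + r)*r) + r = (r² + r*(-12 + r)) + r = r + r² + r*(-12 + r))
E(2)*(-1482 + J(-33, 14)) = (2*(-11 + 2*2))*(-1482 - 36) = (2*(-11 + 4))*(-1518) = (2*(-7))*(-1518) = -14*(-1518) = 21252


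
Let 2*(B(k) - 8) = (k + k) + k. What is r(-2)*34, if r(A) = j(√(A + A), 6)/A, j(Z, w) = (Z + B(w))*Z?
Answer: 68 - 578*I ≈ 68.0 - 578.0*I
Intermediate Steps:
B(k) = 8 + 3*k/2 (B(k) = 8 + ((k + k) + k)/2 = 8 + (2*k + k)/2 = 8 + (3*k)/2 = 8 + 3*k/2)
j(Z, w) = Z*(8 + Z + 3*w/2) (j(Z, w) = (Z + (8 + 3*w/2))*Z = (8 + Z + 3*w/2)*Z = Z*(8 + Z + 3*w/2))
r(A) = √2*(34 + 2*√2*√A)/(2*√A) (r(A) = (√(A + A)*(16 + 2*√(A + A) + 3*6)/2)/A = (√(2*A)*(16 + 2*√(2*A) + 18)/2)/A = ((√2*√A)*(16 + 2*(√2*√A) + 18)/2)/A = ((√2*√A)*(16 + 2*√2*√A + 18)/2)/A = ((√2*√A)*(34 + 2*√2*√A)/2)/A = (√2*√A*(34 + 2*√2*√A)/2)/A = √2*(34 + 2*√2*√A)/(2*√A))
r(-2)*34 = (2 + 17*√2/√(-2))*34 = (2 + 17*√2*(-I*√2/2))*34 = (2 - 17*I)*34 = 68 - 578*I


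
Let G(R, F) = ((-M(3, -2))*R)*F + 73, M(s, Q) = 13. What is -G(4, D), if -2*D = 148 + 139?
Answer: -7535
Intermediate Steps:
D = -287/2 (D = -(148 + 139)/2 = -1/2*287 = -287/2 ≈ -143.50)
G(R, F) = 73 - 13*F*R (G(R, F) = ((-1*13)*R)*F + 73 = (-13*R)*F + 73 = -13*F*R + 73 = 73 - 13*F*R)
-G(4, D) = -(73 - 13*(-287/2)*4) = -(73 + 7462) = -1*7535 = -7535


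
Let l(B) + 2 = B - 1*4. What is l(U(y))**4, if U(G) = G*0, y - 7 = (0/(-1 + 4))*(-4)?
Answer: 1296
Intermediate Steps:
y = 7 (y = 7 + (0/(-1 + 4))*(-4) = 7 + (0/3)*(-4) = 7 + (0*(1/3))*(-4) = 7 + 0*(-4) = 7 + 0 = 7)
U(G) = 0
l(B) = -6 + B (l(B) = -2 + (B - 1*4) = -2 + (B - 4) = -2 + (-4 + B) = -6 + B)
l(U(y))**4 = (-6 + 0)**4 = (-6)**4 = 1296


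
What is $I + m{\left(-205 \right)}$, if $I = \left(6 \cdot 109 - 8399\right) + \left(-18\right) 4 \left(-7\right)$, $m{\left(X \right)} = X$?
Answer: $-7446$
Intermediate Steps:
$I = -7241$ ($I = \left(654 - 8399\right) - -504 = -7745 + 504 = -7241$)
$I + m{\left(-205 \right)} = -7241 - 205 = -7446$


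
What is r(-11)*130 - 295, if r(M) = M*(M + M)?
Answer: 31165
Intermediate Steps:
r(M) = 2*M² (r(M) = M*(2*M) = 2*M²)
r(-11)*130 - 295 = (2*(-11)²)*130 - 295 = (2*121)*130 - 295 = 242*130 - 295 = 31460 - 295 = 31165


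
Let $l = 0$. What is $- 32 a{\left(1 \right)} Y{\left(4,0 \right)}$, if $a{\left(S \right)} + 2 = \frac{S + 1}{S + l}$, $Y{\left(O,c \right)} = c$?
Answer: $0$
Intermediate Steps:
$a{\left(S \right)} = -2 + \frac{1 + S}{S}$ ($a{\left(S \right)} = -2 + \frac{S + 1}{S + 0} = -2 + \frac{1 + S}{S}$)
$- 32 a{\left(1 \right)} Y{\left(4,0 \right)} = - 32 \frac{1 - 1}{1} \cdot 0 = - 32 \cdot 1 \left(1 - 1\right) 0 = - 32 \cdot 1 \cdot 0 \cdot 0 = \left(-32\right) 0 \cdot 0 = 0 \cdot 0 = 0$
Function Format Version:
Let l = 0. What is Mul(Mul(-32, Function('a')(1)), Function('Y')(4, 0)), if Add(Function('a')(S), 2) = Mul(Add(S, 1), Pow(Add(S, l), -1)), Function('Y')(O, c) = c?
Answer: 0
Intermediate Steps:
Function('a')(S) = Add(-2, Mul(Pow(S, -1), Add(1, S))) (Function('a')(S) = Add(-2, Mul(Add(S, 1), Pow(Add(S, 0), -1))) = Add(-2, Mul(Add(1, S), Pow(S, -1))) = Add(-2, Mul(Pow(S, -1), Add(1, S))))
Mul(Mul(-32, Function('a')(1)), Function('Y')(4, 0)) = Mul(Mul(-32, Mul(Pow(1, -1), Add(1, Mul(-1, 1)))), 0) = Mul(Mul(-32, Mul(1, Add(1, -1))), 0) = Mul(Mul(-32, Mul(1, 0)), 0) = Mul(Mul(-32, 0), 0) = Mul(0, 0) = 0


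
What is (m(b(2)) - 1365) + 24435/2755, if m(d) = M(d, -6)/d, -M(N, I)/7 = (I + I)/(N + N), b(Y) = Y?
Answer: -1482885/1102 ≈ -1345.6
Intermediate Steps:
M(N, I) = -7*I/N (M(N, I) = -7*(I + I)/(N + N) = -7*2*I/(2*N) = -7*2*I*1/(2*N) = -7*I/N)
m(d) = 42/d**2 (m(d) = (-7*(-6)/d)/d = (42/d)/d = 42/d**2)
(m(b(2)) - 1365) + 24435/2755 = (42/2**2 - 1365) + 24435/2755 = (42*(1/4) - 1365) + 24435*(1/2755) = (21/2 - 1365) + 4887/551 = -2709/2 + 4887/551 = -1482885/1102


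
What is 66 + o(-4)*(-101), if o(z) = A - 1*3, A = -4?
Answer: 773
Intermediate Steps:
o(z) = -7 (o(z) = -4 - 1*3 = -4 - 3 = -7)
66 + o(-4)*(-101) = 66 - 7*(-101) = 66 + 707 = 773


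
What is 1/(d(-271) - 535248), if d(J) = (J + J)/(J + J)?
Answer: -1/535247 ≈ -1.8683e-6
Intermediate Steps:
d(J) = 1 (d(J) = (2*J)/((2*J)) = (2*J)*(1/(2*J)) = 1)
1/(d(-271) - 535248) = 1/(1 - 535248) = 1/(-535247) = -1/535247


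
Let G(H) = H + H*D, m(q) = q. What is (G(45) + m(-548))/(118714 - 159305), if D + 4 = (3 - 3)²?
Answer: 683/40591 ≈ 0.016826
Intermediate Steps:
D = -4 (D = -4 + (3 - 3)² = -4 + 0² = -4 + 0 = -4)
G(H) = -3*H (G(H) = H + H*(-4) = H - 4*H = -3*H)
(G(45) + m(-548))/(118714 - 159305) = (-3*45 - 548)/(118714 - 159305) = (-135 - 548)/(-40591) = -683*(-1/40591) = 683/40591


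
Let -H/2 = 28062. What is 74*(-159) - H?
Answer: 44358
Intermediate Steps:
H = -56124 (H = -2*28062 = -56124)
74*(-159) - H = 74*(-159) - 1*(-56124) = -11766 + 56124 = 44358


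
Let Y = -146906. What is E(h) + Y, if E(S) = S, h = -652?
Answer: -147558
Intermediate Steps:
E(h) + Y = -652 - 146906 = -147558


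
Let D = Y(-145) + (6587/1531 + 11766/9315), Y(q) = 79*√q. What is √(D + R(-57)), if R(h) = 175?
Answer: √(453383753622690 + 198361860155775*I*√145)/1584585 ≈ 23.967 + 19.846*I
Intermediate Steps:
D = 26457217/4753755 + 79*I*√145 (D = 79*√(-145) + (6587/1531 + 11766/9315) = 79*(I*√145) + (6587*(1/1531) + 11766*(1/9315)) = 79*I*√145 + (6587/1531 + 3922/3105) = 79*I*√145 + 26457217/4753755 = 26457217/4753755 + 79*I*√145 ≈ 5.5655 + 951.29*I)
√(D + R(-57)) = √((26457217/4753755 + 79*I*√145) + 175) = √(858364342/4753755 + 79*I*√145)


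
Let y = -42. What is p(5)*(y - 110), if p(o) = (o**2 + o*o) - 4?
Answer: -6992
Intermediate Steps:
p(o) = -4 + 2*o**2 (p(o) = (o**2 + o**2) - 4 = 2*o**2 - 4 = -4 + 2*o**2)
p(5)*(y - 110) = (-4 + 2*5**2)*(-42 - 110) = (-4 + 2*25)*(-152) = (-4 + 50)*(-152) = 46*(-152) = -6992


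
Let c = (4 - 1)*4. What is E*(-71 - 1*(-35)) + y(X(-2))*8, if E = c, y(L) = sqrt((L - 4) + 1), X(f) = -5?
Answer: -432 + 16*I*sqrt(2) ≈ -432.0 + 22.627*I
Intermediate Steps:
y(L) = sqrt(-3 + L) (y(L) = sqrt((-4 + L) + 1) = sqrt(-3 + L))
c = 12 (c = 3*4 = 12)
E = 12
E*(-71 - 1*(-35)) + y(X(-2))*8 = 12*(-71 - 1*(-35)) + sqrt(-3 - 5)*8 = 12*(-71 + 35) + sqrt(-8)*8 = 12*(-36) + (2*I*sqrt(2))*8 = -432 + 16*I*sqrt(2)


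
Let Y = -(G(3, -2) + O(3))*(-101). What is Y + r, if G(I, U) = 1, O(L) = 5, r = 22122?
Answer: 22728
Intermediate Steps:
Y = 606 (Y = -(1 + 5)*(-101) = -6*(-101) = -1*(-606) = 606)
Y + r = 606 + 22122 = 22728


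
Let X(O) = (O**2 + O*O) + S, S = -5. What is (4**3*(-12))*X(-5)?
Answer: -34560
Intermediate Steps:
X(O) = -5 + 2*O**2 (X(O) = (O**2 + O*O) - 5 = (O**2 + O**2) - 5 = 2*O**2 - 5 = -5 + 2*O**2)
(4**3*(-12))*X(-5) = (4**3*(-12))*(-5 + 2*(-5)**2) = (64*(-12))*(-5 + 2*25) = -768*(-5 + 50) = -768*45 = -34560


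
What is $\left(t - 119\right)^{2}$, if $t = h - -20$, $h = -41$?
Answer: $19600$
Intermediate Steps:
$t = -21$ ($t = -41 - -20 = -41 + 20 = -21$)
$\left(t - 119\right)^{2} = \left(-21 - 119\right)^{2} = \left(-140\right)^{2} = 19600$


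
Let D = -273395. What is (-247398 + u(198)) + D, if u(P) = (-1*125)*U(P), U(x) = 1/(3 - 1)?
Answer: -1041711/2 ≈ -5.2086e+5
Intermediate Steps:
U(x) = 1/2
u(P) = -125/2 (u(P) = -1*125*(1/2) = -125*1/2 = -125/2)
(-247398 + u(198)) + D = (-247398 - 125/2) - 273395 = -494921/2 - 273395 = -1041711/2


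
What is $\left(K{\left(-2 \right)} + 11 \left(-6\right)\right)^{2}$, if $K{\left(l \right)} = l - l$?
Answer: $4356$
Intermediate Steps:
$K{\left(l \right)} = 0$
$\left(K{\left(-2 \right)} + 11 \left(-6\right)\right)^{2} = \left(0 + 11 \left(-6\right)\right)^{2} = \left(0 - 66\right)^{2} = \left(-66\right)^{2} = 4356$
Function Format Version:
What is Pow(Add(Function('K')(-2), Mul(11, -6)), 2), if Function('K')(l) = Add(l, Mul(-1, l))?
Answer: 4356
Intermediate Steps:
Function('K')(l) = 0
Pow(Add(Function('K')(-2), Mul(11, -6)), 2) = Pow(Add(0, Mul(11, -6)), 2) = Pow(Add(0, -66), 2) = Pow(-66, 2) = 4356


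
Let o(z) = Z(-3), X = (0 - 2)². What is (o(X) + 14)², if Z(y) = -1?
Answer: 169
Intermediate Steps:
X = 4 (X = (-2)² = 4)
o(z) = -1
(o(X) + 14)² = (-1 + 14)² = 13² = 169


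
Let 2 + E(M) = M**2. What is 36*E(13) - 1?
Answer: 6011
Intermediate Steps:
E(M) = -2 + M**2
36*E(13) - 1 = 36*(-2 + 13**2) - 1 = 36*(-2 + 169) - 1 = 36*167 - 1 = 6012 - 1 = 6011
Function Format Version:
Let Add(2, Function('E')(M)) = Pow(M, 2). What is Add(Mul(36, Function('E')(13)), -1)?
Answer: 6011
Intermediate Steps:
Function('E')(M) = Add(-2, Pow(M, 2))
Add(Mul(36, Function('E')(13)), -1) = Add(Mul(36, Add(-2, Pow(13, 2))), -1) = Add(Mul(36, Add(-2, 169)), -1) = Add(Mul(36, 167), -1) = Add(6012, -1) = 6011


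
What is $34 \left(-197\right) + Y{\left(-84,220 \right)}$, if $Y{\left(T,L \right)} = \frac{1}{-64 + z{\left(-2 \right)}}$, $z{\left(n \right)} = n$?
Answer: $- \frac{442069}{66} \approx -6698.0$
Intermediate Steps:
$Y{\left(T,L \right)} = - \frac{1}{66}$ ($Y{\left(T,L \right)} = \frac{1}{-64 - 2} = \frac{1}{-66} = - \frac{1}{66}$)
$34 \left(-197\right) + Y{\left(-84,220 \right)} = 34 \left(-197\right) - \frac{1}{66} = -6698 - \frac{1}{66} = - \frac{442069}{66}$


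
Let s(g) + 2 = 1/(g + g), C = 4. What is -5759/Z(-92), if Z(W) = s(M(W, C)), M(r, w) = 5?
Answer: 57590/19 ≈ 3031.1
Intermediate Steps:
s(g) = -2 + 1/(2*g) (s(g) = -2 + 1/(g + g) = -2 + 1/(2*g))
Z(W) = -19/10 (Z(W) = -2 + (½)/5 = -2 + (½)*(⅕) = -2 + ⅒ = -19/10)
-5759/Z(-92) = -5759/(-19/10) = -5759*(-10/19) = 57590/19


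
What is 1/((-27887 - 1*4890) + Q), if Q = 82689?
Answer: 1/49912 ≈ 2.0035e-5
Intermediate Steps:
1/((-27887 - 1*4890) + Q) = 1/((-27887 - 1*4890) + 82689) = 1/((-27887 - 4890) + 82689) = 1/(-32777 + 82689) = 1/49912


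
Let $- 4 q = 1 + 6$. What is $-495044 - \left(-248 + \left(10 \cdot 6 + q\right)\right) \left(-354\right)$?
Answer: $- \frac{1124431}{2} \approx -5.6222 \cdot 10^{5}$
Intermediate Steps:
$q = - \frac{7}{4}$ ($q = - \frac{1 + 6}{4} = \left(- \frac{1}{4}\right) 7 = - \frac{7}{4} \approx -1.75$)
$-495044 - \left(-248 + \left(10 \cdot 6 + q\right)\right) \left(-354\right) = -495044 - \left(-248 + \left(10 \cdot 6 - \frac{7}{4}\right)\right) \left(-354\right) = -495044 - \left(-248 + \left(60 - \frac{7}{4}\right)\right) \left(-354\right) = -495044 - \left(-248 + \frac{233}{4}\right) \left(-354\right) = -495044 - \left(- \frac{759}{4}\right) \left(-354\right) = -495044 - \frac{134343}{2} = - \frac{1124431}{2}$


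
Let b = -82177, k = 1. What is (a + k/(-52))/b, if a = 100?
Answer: -5199/4273204 ≈ -0.0012167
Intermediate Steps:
(a + k/(-52))/b = (100 + 1/(-52))/(-82177) = (100 - 1/52*1)*(-1/82177) = (100 - 1/52)*(-1/82177) = (5199/52)*(-1/82177) = -5199/4273204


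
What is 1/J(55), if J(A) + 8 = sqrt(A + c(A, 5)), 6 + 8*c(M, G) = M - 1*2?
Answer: -64/25 - 2*sqrt(974)/25 ≈ -5.0567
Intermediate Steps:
c(M, G) = -1 + M/8 (c(M, G) = -3/4 + (M - 1*2)/8 = -3/4 + (M - 2)/8 = -3/4 + (-2 + M)/8 = -3/4 + (-1/4 + M/8) = -1 + M/8)
J(A) = -8 + sqrt(-1 + 9*A/8) (J(A) = -8 + sqrt(A + (-1 + A/8)) = -8 + sqrt(-1 + 9*A/8))
1/J(55) = 1/(-8 + sqrt(-16 + 18*55)/4) = 1/(-8 + sqrt(-16 + 990)/4) = 1/(-8 + sqrt(974)/4)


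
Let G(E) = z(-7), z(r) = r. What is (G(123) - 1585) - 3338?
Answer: -4930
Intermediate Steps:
G(E) = -7
(G(123) - 1585) - 3338 = (-7 - 1585) - 3338 = -1592 - 3338 = -4930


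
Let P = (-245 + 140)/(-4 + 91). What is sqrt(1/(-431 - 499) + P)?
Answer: I*sqrt(878655630)/26970 ≈ 1.0991*I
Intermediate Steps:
P = -35/29 (P = -105/87 = -105*1/87 = -35/29 ≈ -1.2069)
sqrt(1/(-431 - 499) + P) = sqrt(1/(-431 - 499) - 35/29) = sqrt(1/(-930) - 35/29) = sqrt(-1/930 - 35/29) = sqrt(-32579/26970) = I*sqrt(878655630)/26970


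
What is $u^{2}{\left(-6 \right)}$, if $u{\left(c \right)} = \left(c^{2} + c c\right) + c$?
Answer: $4356$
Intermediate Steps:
$u{\left(c \right)} = c + 2 c^{2}$ ($u{\left(c \right)} = \left(c^{2} + c^{2}\right) + c = 2 c^{2} + c = c + 2 c^{2}$)
$u^{2}{\left(-6 \right)} = \left(- 6 \left(1 + 2 \left(-6\right)\right)\right)^{2} = \left(- 6 \left(1 - 12\right)\right)^{2} = \left(\left(-6\right) \left(-11\right)\right)^{2} = 66^{2} = 4356$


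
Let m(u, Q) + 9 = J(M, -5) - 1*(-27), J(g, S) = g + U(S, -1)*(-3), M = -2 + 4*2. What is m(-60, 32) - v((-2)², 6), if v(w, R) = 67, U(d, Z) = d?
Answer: -28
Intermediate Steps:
M = 6 (M = -2 + 8 = 6)
J(g, S) = g - 3*S (J(g, S) = g + S*(-3) = g - 3*S)
m(u, Q) = 39 (m(u, Q) = -9 + ((6 - 3*(-5)) - 1*(-27)) = -9 + ((6 + 15) + 27) = -9 + (21 + 27) = -9 + 48 = 39)
m(-60, 32) - v((-2)², 6) = 39 - 1*67 = 39 - 67 = -28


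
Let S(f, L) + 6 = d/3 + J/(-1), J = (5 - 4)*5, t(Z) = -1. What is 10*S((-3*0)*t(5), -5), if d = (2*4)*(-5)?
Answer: -730/3 ≈ -243.33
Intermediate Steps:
J = 5 (J = 1*5 = 5)
d = -40 (d = 8*(-5) = -40)
S(f, L) = -73/3 (S(f, L) = -6 + (-40/3 + 5/(-1)) = -6 + (-40*⅓ + 5*(-1)) = -6 + (-40/3 - 5) = -6 - 55/3 = -73/3)
10*S((-3*0)*t(5), -5) = 10*(-73/3) = -730/3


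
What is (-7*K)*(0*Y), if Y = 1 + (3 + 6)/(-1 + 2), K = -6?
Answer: 0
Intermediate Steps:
Y = 10 (Y = 1 + 9/1 = 1 + 9*1 = 1 + 9 = 10)
(-7*K)*(0*Y) = (-7*(-6))*(0*10) = 42*0 = 0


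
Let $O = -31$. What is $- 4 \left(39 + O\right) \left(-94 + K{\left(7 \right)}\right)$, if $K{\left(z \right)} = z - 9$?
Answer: $3072$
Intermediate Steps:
$K{\left(z \right)} = -9 + z$
$- 4 \left(39 + O\right) \left(-94 + K{\left(7 \right)}\right) = - 4 \left(39 - 31\right) \left(-94 + \left(-9 + 7\right)\right) = - 4 \cdot 8 \left(-94 - 2\right) = - 4 \cdot 8 \left(-96\right) = \left(-4\right) \left(-768\right) = 3072$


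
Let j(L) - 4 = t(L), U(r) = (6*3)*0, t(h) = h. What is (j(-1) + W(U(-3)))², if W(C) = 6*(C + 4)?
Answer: 729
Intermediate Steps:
U(r) = 0 (U(r) = 18*0 = 0)
j(L) = 4 + L
W(C) = 24 + 6*C (W(C) = 6*(4 + C) = 24 + 6*C)
(j(-1) + W(U(-3)))² = ((4 - 1) + (24 + 6*0))² = (3 + (24 + 0))² = (3 + 24)² = 27² = 729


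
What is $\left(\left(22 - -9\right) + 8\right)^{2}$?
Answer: $1521$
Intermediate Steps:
$\left(\left(22 - -9\right) + 8\right)^{2} = \left(\left(22 + 9\right) + 8\right)^{2} = \left(31 + 8\right)^{2} = 39^{2} = 1521$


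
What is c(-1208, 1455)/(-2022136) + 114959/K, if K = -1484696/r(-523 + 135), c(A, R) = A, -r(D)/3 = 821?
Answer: 71569687934135/375282153832 ≈ 190.71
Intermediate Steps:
r(D) = -2463 (r(D) = -3*821 = -2463)
K = 1484696/2463 (K = -1484696/(-2463) = -1484696*(-1/2463) = 1484696/2463 ≈ 602.80)
c(-1208, 1455)/(-2022136) + 114959/K = -1208/(-2022136) + 114959/(1484696/2463) = -1208*(-1/2022136) + 114959*(2463/1484696) = 151/252767 + 283144017/1484696 = 71569687934135/375282153832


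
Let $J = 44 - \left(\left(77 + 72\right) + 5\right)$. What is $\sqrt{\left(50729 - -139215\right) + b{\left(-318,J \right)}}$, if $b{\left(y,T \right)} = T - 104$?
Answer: $\sqrt{189730} \approx 435.58$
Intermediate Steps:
$J = -110$ ($J = 44 - \left(149 + 5\right) = 44 - 154 = -110$)
$b{\left(y,T \right)} = -104 + T$
$\sqrt{\left(50729 - -139215\right) + b{\left(-318,J \right)}} = \sqrt{\left(50729 - -139215\right) - 214} = \sqrt{\left(50729 + 139215\right) - 214} = \sqrt{189944 - 214} = \sqrt{189730}$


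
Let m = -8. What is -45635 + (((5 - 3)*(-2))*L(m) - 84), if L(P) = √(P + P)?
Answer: -45719 - 16*I ≈ -45719.0 - 16.0*I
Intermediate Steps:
L(P) = √2*√P (L(P) = √(2*P) = √2*√P)
-45635 + (((5 - 3)*(-2))*L(m) - 84) = -45635 + (((5 - 3)*(-2))*(√2*√(-8)) - 84) = -45635 + ((2*(-2))*(√2*(2*I*√2)) - 84) = -45635 + (-16*I - 84) = -45635 + (-84 - 16*I) = -45719 - 16*I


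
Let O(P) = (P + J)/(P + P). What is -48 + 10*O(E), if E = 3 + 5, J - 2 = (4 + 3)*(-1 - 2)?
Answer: -439/8 ≈ -54.875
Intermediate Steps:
J = -19 (J = 2 + (4 + 3)*(-1 - 2) = 2 + 7*(-3) = 2 - 21 = -19)
E = 8
O(P) = (-19 + P)/(2*P) (O(P) = (P - 19)/(P + P) = (-19 + P)/((2*P)) = (-19 + P)*(1/(2*P)) = (-19 + P)/(2*P))
-48 + 10*O(E) = -48 + 10*((1/2)*(-19 + 8)/8) = -48 + 10*((1/2)*(1/8)*(-11)) = -48 + 10*(-11/16) = -48 - 55/8 = -439/8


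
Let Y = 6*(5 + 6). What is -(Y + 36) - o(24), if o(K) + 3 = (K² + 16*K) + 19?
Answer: -1078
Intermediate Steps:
o(K) = 16 + K² + 16*K (o(K) = -3 + ((K² + 16*K) + 19) = -3 + (19 + K² + 16*K) = 16 + K² + 16*K)
Y = 66 (Y = 6*11 = 66)
-(Y + 36) - o(24) = -(66 + 36) - (16 + 24² + 16*24) = -1*102 - (16 + 576 + 384) = -102 - 1*976 = -102 - 976 = -1078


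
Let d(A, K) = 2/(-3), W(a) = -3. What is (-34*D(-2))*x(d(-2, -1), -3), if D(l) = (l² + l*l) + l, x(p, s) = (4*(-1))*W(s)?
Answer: -2448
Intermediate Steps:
d(A, K) = -⅔ (d(A, K) = 2*(-⅓) = -⅔)
x(p, s) = 12 (x(p, s) = (4*(-1))*(-3) = -4*(-3) = 12)
D(l) = l + 2*l² (D(l) = (l² + l²) + l = 2*l² + l = l + 2*l²)
(-34*D(-2))*x(d(-2, -1), -3) = -(-68)*(1 + 2*(-2))*12 = -(-68)*(1 - 4)*12 = -(-68)*(-3)*12 = -34*6*12 = -204*12 = -2448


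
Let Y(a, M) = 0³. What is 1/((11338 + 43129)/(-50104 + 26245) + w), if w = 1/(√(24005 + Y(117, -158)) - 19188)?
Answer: -95687830102570299/218447882618636516 + 569251881*√24005/1092239413093182580 ≈ -0.43804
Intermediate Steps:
Y(a, M) = 0
w = 1/(-19188 + √24005) (w = 1/(√(24005 + 0) - 19188) = 1/(√24005 - 19188) = 1/(-19188 + √24005) ≈ -5.2540e-5)
1/((11338 + 43129)/(-50104 + 26245) + w) = 1/((11338 + 43129)/(-50104 + 26245) + (-19188/368155339 - √24005/368155339)) = 1/(54467/(-23859) + (-19188/368155339 - √24005/368155339)) = 1/(54467*(-1/23859) + (-19188/368155339 - √24005/368155339)) = 1/(-54467/23859 + (-19188/368155339 - √24005/368155339)) = 1/(-20052774655805/8783818233201 - √24005/368155339)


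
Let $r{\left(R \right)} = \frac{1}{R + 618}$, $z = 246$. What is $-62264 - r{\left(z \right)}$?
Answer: $- \frac{53796097}{864} \approx -62264.0$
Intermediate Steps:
$r{\left(R \right)} = \frac{1}{618 + R}$
$-62264 - r{\left(z \right)} = -62264 - \frac{1}{618 + 246} = -62264 - \frac{1}{864} = - \frac{53796097}{864}$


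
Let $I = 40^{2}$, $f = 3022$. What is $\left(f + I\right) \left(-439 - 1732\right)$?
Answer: $-10034362$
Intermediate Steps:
$I = 1600$
$\left(f + I\right) \left(-439 - 1732\right) = \left(3022 + 1600\right) \left(-439 - 1732\right) = 4622 \left(-2171\right) = -10034362$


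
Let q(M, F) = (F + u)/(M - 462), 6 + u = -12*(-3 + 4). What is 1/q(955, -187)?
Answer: -493/205 ≈ -2.4049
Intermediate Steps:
u = -18 (u = -6 - 12*(-3 + 4) = -6 - 12*1 = -6 - 12 = -18)
q(M, F) = (-18 + F)/(-462 + M) (q(M, F) = (F - 18)/(M - 462) = (-18 + F)/(-462 + M))
1/q(955, -187) = 1/((-18 - 187)/(-462 + 955)) = 1/(-205/493) = -493/205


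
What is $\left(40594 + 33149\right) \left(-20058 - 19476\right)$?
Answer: $-2915355762$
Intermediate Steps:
$\left(40594 + 33149\right) \left(-20058 - 19476\right) = 73743 \left(-39534\right) = -2915355762$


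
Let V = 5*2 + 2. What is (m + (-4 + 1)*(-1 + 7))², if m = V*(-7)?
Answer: 10404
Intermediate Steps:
V = 12 (V = 10 + 2 = 12)
m = -84 (m = 12*(-7) = -84)
(m + (-4 + 1)*(-1 + 7))² = (-84 + (-4 + 1)*(-1 + 7))² = (-84 - 3*6)² = (-84 - 18)² = (-102)² = 10404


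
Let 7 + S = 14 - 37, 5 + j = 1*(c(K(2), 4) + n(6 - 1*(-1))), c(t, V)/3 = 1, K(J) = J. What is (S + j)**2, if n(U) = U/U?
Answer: 961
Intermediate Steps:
c(t, V) = 3 (c(t, V) = 3*1 = 3)
n(U) = 1
j = -1 (j = -5 + 1*(3 + 1) = -5 + 1*4 = -5 + 4 = -1)
S = -30 (S = -7 + (14 - 37) = -7 - 23 = -30)
(S + j)**2 = (-30 - 1)**2 = (-31)**2 = 961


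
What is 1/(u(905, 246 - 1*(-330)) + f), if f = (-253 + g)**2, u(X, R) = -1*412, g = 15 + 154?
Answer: 1/6644 ≈ 0.00015051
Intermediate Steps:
g = 169
u(X, R) = -412
f = 7056 (f = (-253 + 169)**2 = (-84)**2 = 7056)
1/(u(905, 246 - 1*(-330)) + f) = 1/(-412 + 7056) = 1/6644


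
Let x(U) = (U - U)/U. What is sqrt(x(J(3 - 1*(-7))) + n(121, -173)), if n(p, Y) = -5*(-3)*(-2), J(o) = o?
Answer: I*sqrt(30) ≈ 5.4772*I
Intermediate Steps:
n(p, Y) = -30 (n(p, Y) = 15*(-2) = -30)
x(U) = 0 (x(U) = 0/U = 0)
sqrt(x(J(3 - 1*(-7))) + n(121, -173)) = sqrt(0 - 30) = sqrt(-30) = I*sqrt(30)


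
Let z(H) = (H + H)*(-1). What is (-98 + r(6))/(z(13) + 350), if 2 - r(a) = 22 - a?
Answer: -28/81 ≈ -0.34568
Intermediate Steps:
z(H) = -2*H (z(H) = (2*H)*(-1) = -2*H)
r(a) = -20 + a (r(a) = 2 - (22 - a) = 2 + (-22 + a) = -20 + a)
(-98 + r(6))/(z(13) + 350) = (-98 + (-20 + 6))/(-2*13 + 350) = (-98 - 14)/(-26 + 350) = -112/324 = -112*1/324 = -28/81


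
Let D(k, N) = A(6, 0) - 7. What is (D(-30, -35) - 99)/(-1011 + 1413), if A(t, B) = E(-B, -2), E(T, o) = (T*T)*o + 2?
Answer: -52/201 ≈ -0.25871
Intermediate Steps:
E(T, o) = 2 + o*T² (E(T, o) = T²*o + 2 = o*T² + 2 = 2 + o*T²)
A(t, B) = 2 - 2*B²
D(k, N) = -5 (D(k, N) = (2 - 2*0²) - 7 = (2 - 2*0) - 7 = (2 + 0) - 7 = 2 - 7 = -5)
(D(-30, -35) - 99)/(-1011 + 1413) = (-5 - 99)/(-1011 + 1413) = -104/402 = -104*1/402 = -52/201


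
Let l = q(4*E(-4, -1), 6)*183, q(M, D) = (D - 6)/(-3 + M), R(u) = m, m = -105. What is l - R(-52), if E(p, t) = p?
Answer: 105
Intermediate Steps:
R(u) = -105
q(M, D) = (-6 + D)/(-3 + M)
l = 0 (l = ((-6 + 6)/(-3 + 4*(-4)))*183 = (0/(-3 - 16))*183 = (0/(-19))*183 = -1/19*0*183 = 0*183 = 0)
l - R(-52) = 0 - 1*(-105) = 0 + 105 = 105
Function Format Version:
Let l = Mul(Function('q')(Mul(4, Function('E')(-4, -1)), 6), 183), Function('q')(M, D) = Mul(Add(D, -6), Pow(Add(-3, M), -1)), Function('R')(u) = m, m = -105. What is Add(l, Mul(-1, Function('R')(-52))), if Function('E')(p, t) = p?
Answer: 105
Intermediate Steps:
Function('R')(u) = -105
Function('q')(M, D) = Mul(Pow(Add(-3, M), -1), Add(-6, D)) (Function('q')(M, D) = Mul(Add(-6, D), Pow(Add(-3, M), -1)) = Mul(Pow(Add(-3, M), -1), Add(-6, D)))
l = 0 (l = Mul(Mul(Pow(Add(-3, Mul(4, -4)), -1), Add(-6, 6)), 183) = Mul(Mul(Pow(Add(-3, -16), -1), 0), 183) = Mul(Mul(Pow(-19, -1), 0), 183) = Mul(Mul(Rational(-1, 19), 0), 183) = Mul(0, 183) = 0)
Add(l, Mul(-1, Function('R')(-52))) = Add(0, Mul(-1, -105)) = Add(0, 105) = 105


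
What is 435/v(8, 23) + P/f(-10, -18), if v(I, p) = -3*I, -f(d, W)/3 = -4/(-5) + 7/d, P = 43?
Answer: -3875/24 ≈ -161.46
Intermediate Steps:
f(d, W) = -12/5 - 21/d (f(d, W) = -3*(-4/(-5) + 7/d) = -3*(-4*(-1/5) + 7/d) = -3*(4/5 + 7/d) = -12/5 - 21/d)
435/v(8, 23) + P/f(-10, -18) = 435/((-3*8)) + 43/(-12/5 - 21/(-10)) = 435/(-24) + 43/(-12/5 - 21*(-1/10)) = 435*(-1/24) + 43/(-12/5 + 21/10) = -145/8 + 43/(-3/10) = -145/8 + 43*(-10/3) = -145/8 - 430/3 = -3875/24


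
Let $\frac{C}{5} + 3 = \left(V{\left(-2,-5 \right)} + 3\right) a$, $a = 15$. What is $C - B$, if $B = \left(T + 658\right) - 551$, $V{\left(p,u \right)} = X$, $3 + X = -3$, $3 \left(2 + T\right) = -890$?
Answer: $- \frac{145}{3} \approx -48.333$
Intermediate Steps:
$T = - \frac{896}{3}$ ($T = -2 + \frac{1}{3} \left(-890\right) = -2 - \frac{890}{3} = - \frac{896}{3} \approx -298.67$)
$X = -6$ ($X = -3 - 3 = -6$)
$V{\left(p,u \right)} = -6$
$B = - \frac{575}{3}$ ($B = \left(- \frac{896}{3} + 658\right) - 551 = \frac{1078}{3} - 551 = - \frac{575}{3} \approx -191.67$)
$C = -240$ ($C = -15 + 5 \left(-6 + 3\right) 15 = -15 + 5 \left(\left(-3\right) 15\right) = -15 + 5 \left(-45\right) = -15 - 225 = -240$)
$C - B = -240 - - \frac{575}{3} = -240 + \frac{575}{3} = - \frac{145}{3}$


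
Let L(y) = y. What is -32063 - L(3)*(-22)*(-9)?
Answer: -32657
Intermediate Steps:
-32063 - L(3)*(-22)*(-9) = -32063 - 3*(-22)*(-9) = -32063 - (-66)*(-9) = -32063 - 1*594 = -32063 - 594 = -32657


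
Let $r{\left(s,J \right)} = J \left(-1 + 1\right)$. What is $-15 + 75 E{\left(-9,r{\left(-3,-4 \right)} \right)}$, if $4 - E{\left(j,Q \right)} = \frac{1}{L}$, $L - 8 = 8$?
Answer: $\frac{4485}{16} \approx 280.31$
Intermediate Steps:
$L = 16$ ($L = 8 + 8 = 16$)
$r{\left(s,J \right)} = 0$ ($r{\left(s,J \right)} = J 0 = 0$)
$E{\left(j,Q \right)} = \frac{63}{16}$ ($E{\left(j,Q \right)} = 4 - \frac{1}{16} = \frac{63}{16}$)
$-15 + 75 E{\left(-9,r{\left(-3,-4 \right)} \right)} = -15 + 75 \cdot \frac{63}{16} = -15 + \frac{4725}{16} = \frac{4485}{16}$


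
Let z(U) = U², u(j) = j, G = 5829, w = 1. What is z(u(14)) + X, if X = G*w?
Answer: 6025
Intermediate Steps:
X = 5829 (X = 5829*1 = 5829)
z(u(14)) + X = 14² + 5829 = 196 + 5829 = 6025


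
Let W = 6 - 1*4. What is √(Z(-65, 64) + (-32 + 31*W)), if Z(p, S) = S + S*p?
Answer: I*√4066 ≈ 63.765*I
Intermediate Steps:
W = 2 (W = 6 - 4 = 2)
√(Z(-65, 64) + (-32 + 31*W)) = √(64*(1 - 65) + (-32 + 31*2)) = √(64*(-64) + (-32 + 62)) = √(-4096 + 30) = √(-4066) = I*√4066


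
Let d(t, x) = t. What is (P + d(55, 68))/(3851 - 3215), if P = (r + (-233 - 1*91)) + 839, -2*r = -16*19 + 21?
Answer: 1423/1272 ≈ 1.1187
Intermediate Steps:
r = 283/2 (r = -(-16*19 + 21)/2 = -(-304 + 21)/2 = -1/2*(-283) = 283/2 ≈ 141.50)
P = 1313/2 (P = (283/2 + (-233 - 1*91)) + 839 = (283/2 + (-233 - 91)) + 839 = (283/2 - 324) + 839 = -365/2 + 839 = 1313/2 ≈ 656.50)
(P + d(55, 68))/(3851 - 3215) = (1313/2 + 55)/(3851 - 3215) = (1423/2)/636 = (1423/2)*(1/636) = 1423/1272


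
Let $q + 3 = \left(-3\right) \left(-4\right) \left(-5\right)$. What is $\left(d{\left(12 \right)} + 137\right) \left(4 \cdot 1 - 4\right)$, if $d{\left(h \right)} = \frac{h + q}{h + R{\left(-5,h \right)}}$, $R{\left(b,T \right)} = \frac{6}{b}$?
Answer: $0$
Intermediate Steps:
$q = -63$ ($q = -3 + \left(-3\right) \left(-4\right) \left(-5\right) = -3 + 12 \left(-5\right) = -3 - 60 = -63$)
$d{\left(h \right)} = \frac{-63 + h}{- \frac{6}{5} + h}$ ($d{\left(h \right)} = \frac{h - 63}{h + \frac{6}{-5}} = \frac{-63 + h}{h + 6 \left(- \frac{1}{5}\right)} = \frac{-63 + h}{h - \frac{6}{5}} = \frac{-63 + h}{- \frac{6}{5} + h}$)
$\left(d{\left(12 \right)} + 137\right) \left(4 \cdot 1 - 4\right) = \left(\frac{5 \left(-63 + 12\right)}{-6 + 5 \cdot 12} + 137\right) \left(4 \cdot 1 - 4\right) = \left(5 \frac{1}{-6 + 60} \left(-51\right) + 137\right) \left(4 - 4\right) = \left(5 \cdot \frac{1}{54} \left(-51\right) + 137\right) 0 = \left(- \frac{85}{18} + 137\right) 0 = \frac{2381}{18} \cdot 0 = 0$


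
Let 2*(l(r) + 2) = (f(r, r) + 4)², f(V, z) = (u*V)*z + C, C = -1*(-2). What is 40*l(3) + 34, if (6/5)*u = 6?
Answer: 51974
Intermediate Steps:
u = 5 (u = (⅚)*6 = 5)
C = 2
f(V, z) = 2 + 5*V*z (f(V, z) = (5*V)*z + 2 = 5*V*z + 2 = 2 + 5*V*z)
l(r) = -2 + (6 + 5*r²)²/2 (l(r) = -2 + ((2 + 5*r*r) + 4)²/2 = -2 + ((2 + 5*r²) + 4)²/2 = -2 + (6 + 5*r²)²/2)
40*l(3) + 34 = 40*(-2 + (6 + 5*3²)²/2) + 34 = 40*(-2 + (6 + 5*9)²/2) + 34 = 40*(-2 + (6 + 45)²/2) + 34 = 40*(-2 + (½)*51²) + 34 = 40*(-2 + (½)*2601) + 34 = 40*(-2 + 2601/2) + 34 = 40*(2597/2) + 34 = 51940 + 34 = 51974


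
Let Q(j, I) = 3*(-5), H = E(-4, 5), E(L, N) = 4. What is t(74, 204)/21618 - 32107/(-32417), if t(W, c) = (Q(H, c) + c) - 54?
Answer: 77607269/77865634 ≈ 0.99668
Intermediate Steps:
H = 4
Q(j, I) = -15
t(W, c) = -69 + c (t(W, c) = (-15 + c) - 54 = -69 + c)
t(74, 204)/21618 - 32107/(-32417) = (-69 + 204)/21618 - 32107/(-32417) = 135*(1/21618) - 32107*(-1/32417) = 15/2402 + 32107/32417 = 77607269/77865634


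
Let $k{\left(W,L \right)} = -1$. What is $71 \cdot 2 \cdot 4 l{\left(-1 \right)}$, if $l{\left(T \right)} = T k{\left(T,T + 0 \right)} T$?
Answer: $-568$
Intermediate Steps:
$l{\left(T \right)} = - T^{2}$ ($l{\left(T \right)} = T \left(-1\right) T = - T T = - T^{2}$)
$71 \cdot 2 \cdot 4 l{\left(-1 \right)} = 71 \cdot 2 \cdot 4 \left(- \left(-1\right)^{2}\right) = 71 \cdot 8 \left(\left(-1\right) 1\right) = 71 \cdot 8 \left(-1\right) = 71 \left(-8\right) = -568$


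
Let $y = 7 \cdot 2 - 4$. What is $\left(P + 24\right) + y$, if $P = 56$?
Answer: $90$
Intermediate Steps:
$y = 10$ ($y = 14 - 4 = 10$)
$\left(P + 24\right) + y = \left(56 + 24\right) + 10 = 80 + 10 = 90$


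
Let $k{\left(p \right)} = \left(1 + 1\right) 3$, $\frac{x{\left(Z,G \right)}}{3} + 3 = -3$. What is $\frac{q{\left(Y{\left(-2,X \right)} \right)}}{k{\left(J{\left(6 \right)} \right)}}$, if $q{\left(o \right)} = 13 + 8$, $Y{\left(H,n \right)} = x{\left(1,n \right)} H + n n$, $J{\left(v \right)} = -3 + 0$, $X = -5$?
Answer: $\frac{7}{2} \approx 3.5$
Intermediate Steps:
$x{\left(Z,G \right)} = -18$ ($x{\left(Z,G \right)} = -9 + 3 \left(-3\right) = -9 - 9 = -18$)
$J{\left(v \right)} = -3$
$Y{\left(H,n \right)} = n^{2} - 18 H$ ($Y{\left(H,n \right)} = - 18 H + n n = - 18 H + n^{2} = n^{2} - 18 H$)
$q{\left(o \right)} = 21$
$k{\left(p \right)} = 6$ ($k{\left(p \right)} = 2 \cdot 3 = 6$)
$\frac{q{\left(Y{\left(-2,X \right)} \right)}}{k{\left(J{\left(6 \right)} \right)}} = \frac{21}{6} = 21 \cdot \frac{1}{6} = \frac{7}{2}$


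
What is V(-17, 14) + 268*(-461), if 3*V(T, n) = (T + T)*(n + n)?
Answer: -371596/3 ≈ -1.2387e+5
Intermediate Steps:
V(T, n) = 4*T*n/3 (V(T, n) = ((T + T)*(n + n))/3 = ((2*T)*(2*n))/3 = (4*T*n)/3 = 4*T*n/3)
V(-17, 14) + 268*(-461) = (4/3)*(-17)*14 + 268*(-461) = -952/3 - 123548 = -371596/3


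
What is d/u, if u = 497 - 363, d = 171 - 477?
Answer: -153/67 ≈ -2.2836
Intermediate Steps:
d = -306
u = 134
d/u = -306/134 = -306*1/134 = -153/67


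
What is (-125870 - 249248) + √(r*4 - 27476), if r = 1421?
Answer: -375118 + 4*I*√1362 ≈ -3.7512e+5 + 147.62*I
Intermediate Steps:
(-125870 - 249248) + √(r*4 - 27476) = (-125870 - 249248) + √(1421*4 - 27476) = -375118 + √(5684 - 27476) = -375118 + √(-21792) = -375118 + 4*I*√1362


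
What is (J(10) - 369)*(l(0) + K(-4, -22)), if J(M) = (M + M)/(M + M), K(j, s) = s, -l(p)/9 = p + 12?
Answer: 47840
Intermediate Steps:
l(p) = -108 - 9*p (l(p) = -9*(p + 12) = -9*(12 + p) = -108 - 9*p)
J(M) = 1 (J(M) = (2*M)/((2*M)) = (2*M)*(1/(2*M)) = 1)
(J(10) - 369)*(l(0) + K(-4, -22)) = (1 - 369)*((-108 - 9*0) - 22) = -368*((-108 + 0) - 22) = -368*(-108 - 22) = -368*(-130) = 47840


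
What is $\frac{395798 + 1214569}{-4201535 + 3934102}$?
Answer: $- \frac{1610367}{267433} \approx -6.0216$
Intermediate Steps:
$\frac{395798 + 1214569}{-4201535 + 3934102} = \frac{1610367}{-267433} = 1610367 \left(- \frac{1}{267433}\right) = - \frac{1610367}{267433}$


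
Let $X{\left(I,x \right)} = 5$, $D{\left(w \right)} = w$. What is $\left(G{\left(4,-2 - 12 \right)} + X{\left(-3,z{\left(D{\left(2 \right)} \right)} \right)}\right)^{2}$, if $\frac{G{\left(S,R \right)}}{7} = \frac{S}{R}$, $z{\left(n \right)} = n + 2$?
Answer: $9$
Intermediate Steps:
$z{\left(n \right)} = 2 + n$
$G{\left(S,R \right)} = \frac{7 S}{R}$ ($G{\left(S,R \right)} = 7 \frac{S}{R} = \frac{7 S}{R}$)
$\left(G{\left(4,-2 - 12 \right)} + X{\left(-3,z{\left(D{\left(2 \right)} \right)} \right)}\right)^{2} = \left(7 \cdot 4 \frac{1}{-2 - 12} + 5\right)^{2} = \left(7 \cdot 4 \frac{1}{-14} + 5\right)^{2} = \left(7 \cdot 4 \left(- \frac{1}{14}\right) + 5\right)^{2} = \left(-2 + 5\right)^{2} = 3^{2} = 9$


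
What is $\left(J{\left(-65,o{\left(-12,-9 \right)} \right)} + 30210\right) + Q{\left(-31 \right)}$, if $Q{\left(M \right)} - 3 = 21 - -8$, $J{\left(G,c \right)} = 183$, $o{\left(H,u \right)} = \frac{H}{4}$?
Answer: $30425$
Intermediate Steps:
$o{\left(H,u \right)} = \frac{H}{4}$ ($o{\left(H,u \right)} = H \frac{1}{4} = \frac{H}{4}$)
$Q{\left(M \right)} = 32$ ($Q{\left(M \right)} = 3 + \left(21 - -8\right) = 3 + \left(21 + 8\right) = 3 + 29 = 32$)
$\left(J{\left(-65,o{\left(-12,-9 \right)} \right)} + 30210\right) + Q{\left(-31 \right)} = \left(183 + 30210\right) + 32 = 30393 + 32 = 30425$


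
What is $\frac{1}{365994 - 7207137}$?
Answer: $- \frac{1}{6841143} \approx -1.4617 \cdot 10^{-7}$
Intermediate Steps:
$\frac{1}{365994 - 7207137} = \frac{1}{-6841143} = - \frac{1}{6841143}$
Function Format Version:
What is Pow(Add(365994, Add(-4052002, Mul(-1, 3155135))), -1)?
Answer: Rational(-1, 6841143) ≈ -1.4617e-7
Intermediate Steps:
Pow(Add(365994, Add(-4052002, Mul(-1, 3155135))), -1) = Pow(Add(365994, Add(-4052002, -3155135)), -1) = Pow(Add(365994, -7207137), -1) = Pow(-6841143, -1) = Rational(-1, 6841143)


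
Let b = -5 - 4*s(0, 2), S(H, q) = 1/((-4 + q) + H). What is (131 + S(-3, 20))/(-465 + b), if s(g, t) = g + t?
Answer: -852/3107 ≈ -0.27422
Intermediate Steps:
S(H, q) = 1/(-4 + H + q)
b = -13 (b = -5 - 4*(0 + 2) = -5 - 4*2 = -5 - 8 = -13)
(131 + S(-3, 20))/(-465 + b) = (131 + 1/(-4 - 3 + 20))/(-465 - 13) = (131 + 1/13)/(-478) = (131 + 1/13)*(-1/478) = (1704/13)*(-1/478) = -852/3107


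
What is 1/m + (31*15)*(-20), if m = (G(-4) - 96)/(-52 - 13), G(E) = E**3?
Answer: -297587/32 ≈ -9299.6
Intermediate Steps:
m = 32/13 (m = ((-4)**3 - 96)/(-52 - 13) = (-64 - 96)/(-65) = -160*(-1/65) = 32/13 ≈ 2.4615)
1/m + (31*15)*(-20) = 1/(32/13) + (31*15)*(-20) = 13/32 + 465*(-20) = 13/32 - 9300 = -297587/32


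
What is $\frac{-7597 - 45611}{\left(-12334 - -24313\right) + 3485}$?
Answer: $- \frac{6651}{1933} \approx -3.4408$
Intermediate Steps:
$\frac{-7597 - 45611}{\left(-12334 - -24313\right) + 3485} = - \frac{53208}{\left(-12334 + 24313\right) + 3485} = - \frac{53208}{11979 + 3485} = - \frac{53208}{15464} = \left(-53208\right) \frac{1}{15464} = - \frac{6651}{1933}$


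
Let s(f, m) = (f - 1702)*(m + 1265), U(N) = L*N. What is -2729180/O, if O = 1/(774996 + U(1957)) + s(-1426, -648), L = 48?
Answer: 2371471835760/1677017905631 ≈ 1.4141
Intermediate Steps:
U(N) = 48*N
s(f, m) = (-1702 + f)*(1265 + m)
O = -1677017905631/868932 (O = 1/(774996 + 48*1957) + (-2153030 - 1702*(-648) + 1265*(-1426) - 1426*(-648)) = 1/(774996 + 93936) + (-2153030 + 1102896 - 1803890 + 924048) = 1/868932 - 1929976 = -1677017905631/868932 ≈ -1.9300e+6)
-2729180/O = -2729180/(-1677017905631/868932) = -2729180*(-868932/1677017905631) = 2371471835760/1677017905631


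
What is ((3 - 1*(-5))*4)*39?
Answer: 1248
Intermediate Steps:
((3 - 1*(-5))*4)*39 = ((3 + 5)*4)*39 = (8*4)*39 = 32*39 = 1248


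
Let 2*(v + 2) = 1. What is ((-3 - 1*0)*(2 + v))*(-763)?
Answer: 2289/2 ≈ 1144.5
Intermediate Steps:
v = -3/2 (v = -2 + (½)*1 = -2 + ½ = -3/2 ≈ -1.5000)
((-3 - 1*0)*(2 + v))*(-763) = ((-3 - 1*0)*(2 - 3/2))*(-763) = ((-3 + 0)*(½))*(-763) = -3*½*(-763) = -3/2*(-763) = 2289/2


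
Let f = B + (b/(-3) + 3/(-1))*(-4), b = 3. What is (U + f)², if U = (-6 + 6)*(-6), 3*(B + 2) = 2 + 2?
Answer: 2116/9 ≈ 235.11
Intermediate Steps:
B = -⅔ (B = -2 + (2 + 2)/3 = -2 + (⅓)*4 = -2 + 4/3 = -⅔ ≈ -0.66667)
U = 0 (U = 0*(-6) = 0)
f = 46/3 (f = -⅔ + (3/(-3) + 3/(-1))*(-4) = -⅔ + (3*(-⅓) + 3*(-1))*(-4) = -⅔ + (-1 - 3)*(-4) = -⅔ - 4*(-4) = -⅔ + 16 = 46/3 ≈ 15.333)
(U + f)² = (0 + 46/3)² = (46/3)² = 2116/9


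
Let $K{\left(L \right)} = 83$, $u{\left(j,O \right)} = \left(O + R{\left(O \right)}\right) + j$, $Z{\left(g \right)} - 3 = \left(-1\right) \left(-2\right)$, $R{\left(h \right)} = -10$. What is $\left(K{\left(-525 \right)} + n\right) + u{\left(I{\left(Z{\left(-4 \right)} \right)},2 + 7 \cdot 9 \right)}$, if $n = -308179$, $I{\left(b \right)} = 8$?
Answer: $-308033$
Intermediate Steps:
$Z{\left(g \right)} = 5$ ($Z{\left(g \right)} = 3 - -2 = 3 + 2 = 5$)
$u{\left(j,O \right)} = -10 + O + j$ ($u{\left(j,O \right)} = \left(O - 10\right) + j = \left(-10 + O\right) + j = -10 + O + j$)
$\left(K{\left(-525 \right)} + n\right) + u{\left(I{\left(Z{\left(-4 \right)} \right)},2 + 7 \cdot 9 \right)} = \left(83 - 308179\right) + \left(-10 + \left(2 + 7 \cdot 9\right) + 8\right) = -308096 + \left(-10 + \left(2 + 63\right) + 8\right) = -308096 + \left(-10 + 65 + 8\right) = -308096 + 63 = -308033$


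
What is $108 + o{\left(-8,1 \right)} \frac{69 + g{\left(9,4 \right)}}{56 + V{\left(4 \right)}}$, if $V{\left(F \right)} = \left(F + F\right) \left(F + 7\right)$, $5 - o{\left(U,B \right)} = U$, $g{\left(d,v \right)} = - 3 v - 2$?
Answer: $\frac{16267}{144} \approx 112.97$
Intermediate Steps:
$g{\left(d,v \right)} = -2 - 3 v$
$o{\left(U,B \right)} = 5 - U$
$V{\left(F \right)} = 2 F \left(7 + F\right)$
$108 + o{\left(-8,1 \right)} \frac{69 + g{\left(9,4 \right)}}{56 + V{\left(4 \right)}} = 108 + \left(5 - -8\right) \frac{69 - 14}{56 + 2 \cdot 4 \left(7 + 4\right)} = 108 + \left(5 + 8\right) \frac{69 - 14}{56 + 2 \cdot 4 \cdot 11} = 108 + 13 \frac{69 - 14}{56 + 88} = 108 + 13 \cdot \frac{55}{144} = 108 + \frac{715}{144} = \frac{16267}{144}$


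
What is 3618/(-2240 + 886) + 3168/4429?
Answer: -5867325/2998433 ≈ -1.9568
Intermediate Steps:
3618/(-2240 + 886) + 3168/4429 = 3618/(-1354) + 3168*(1/4429) = 3618*(-1/1354) + 3168/4429 = -1809/677 + 3168/4429 = -5867325/2998433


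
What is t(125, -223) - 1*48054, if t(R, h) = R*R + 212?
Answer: -32217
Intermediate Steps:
t(R, h) = 212 + R² (t(R, h) = R² + 212 = 212 + R²)
t(125, -223) - 1*48054 = (212 + 125²) - 1*48054 = (212 + 15625) - 48054 = 15837 - 48054 = -32217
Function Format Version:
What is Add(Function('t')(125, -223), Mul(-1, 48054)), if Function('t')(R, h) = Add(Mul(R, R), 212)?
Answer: -32217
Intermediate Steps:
Function('t')(R, h) = Add(212, Pow(R, 2)) (Function('t')(R, h) = Add(Pow(R, 2), 212) = Add(212, Pow(R, 2)))
Add(Function('t')(125, -223), Mul(-1, 48054)) = Add(Add(212, Pow(125, 2)), Mul(-1, 48054)) = Add(Add(212, 15625), -48054) = Add(15837, -48054) = -32217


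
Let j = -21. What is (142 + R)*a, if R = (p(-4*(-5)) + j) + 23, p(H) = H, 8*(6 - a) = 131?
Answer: -3403/2 ≈ -1701.5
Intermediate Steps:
a = -83/8 (a = 6 - ⅛*131 = 6 - 131/8 = -83/8 ≈ -10.375)
R = 22 (R = (-4*(-5) - 21) + 23 = (20 - 21) + 23 = -1 + 23 = 22)
(142 + R)*a = (142 + 22)*(-83/8) = 164*(-83/8) = -3403/2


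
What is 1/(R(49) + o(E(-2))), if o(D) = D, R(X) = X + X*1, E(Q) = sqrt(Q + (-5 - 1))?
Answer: 49/4806 - I*sqrt(2)/4806 ≈ 0.010196 - 0.00029426*I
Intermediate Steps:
E(Q) = sqrt(-6 + Q) (E(Q) = sqrt(Q - 6) = sqrt(-6 + Q))
R(X) = 2*X (R(X) = X + X = 2*X)
1/(R(49) + o(E(-2))) = 1/(2*49 + sqrt(-6 - 2)) = 1/(98 + sqrt(-8)) = 1/(98 + 2*I*sqrt(2))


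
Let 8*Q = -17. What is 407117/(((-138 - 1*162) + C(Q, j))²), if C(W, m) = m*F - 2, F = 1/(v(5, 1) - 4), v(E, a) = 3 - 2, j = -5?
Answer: 3664053/811801 ≈ 4.5135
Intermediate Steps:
v(E, a) = 1
Q = -17/8 (Q = (⅛)*(-17) = -17/8 ≈ -2.1250)
F = -⅓ (F = 1/(1 - 4) = 1/(-3) = -⅓ ≈ -0.33333)
C(W, m) = -2 - m/3 (C(W, m) = m*(-⅓) - 2 = -m/3 - 2 = -2 - m/3)
407117/(((-138 - 1*162) + C(Q, j))²) = 407117/(((-138 - 1*162) + (-2 - ⅓*(-5)))²) = 407117/(((-138 - 162) + (-2 + 5/3))²) = 407117/((-300 - ⅓)²) = 407117/((-901/3)²) = 407117/(811801/9) = 407117*(9/811801) = 3664053/811801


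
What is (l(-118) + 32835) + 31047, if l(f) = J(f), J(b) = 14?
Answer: 63896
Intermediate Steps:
l(f) = 14
(l(-118) + 32835) + 31047 = (14 + 32835) + 31047 = 32849 + 31047 = 63896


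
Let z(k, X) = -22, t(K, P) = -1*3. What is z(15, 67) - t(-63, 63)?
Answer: -19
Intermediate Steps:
t(K, P) = -3
z(15, 67) - t(-63, 63) = -22 - 1*(-3) = -22 + 3 = -19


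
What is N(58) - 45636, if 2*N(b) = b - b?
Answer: -45636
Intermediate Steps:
N(b) = 0 (N(b) = (b - b)/2 = (½)*0 = 0)
N(58) - 45636 = 0 - 45636 = -45636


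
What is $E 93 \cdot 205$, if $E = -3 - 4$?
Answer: $-133455$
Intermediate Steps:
$E = -7$ ($E = -3 - 4 = -7$)
$E 93 \cdot 205 = \left(-7\right) 93 \cdot 205 = \left(-651\right) 205 = -133455$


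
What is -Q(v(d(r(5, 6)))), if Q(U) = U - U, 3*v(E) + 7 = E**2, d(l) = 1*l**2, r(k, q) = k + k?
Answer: 0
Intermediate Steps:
r(k, q) = 2*k
d(l) = l**2
v(E) = -7/3 + E**2/3
Q(U) = 0
-Q(v(d(r(5, 6)))) = -1*0 = 0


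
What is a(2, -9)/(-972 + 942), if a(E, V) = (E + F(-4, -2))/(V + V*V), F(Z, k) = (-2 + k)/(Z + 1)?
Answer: -1/648 ≈ -0.0015432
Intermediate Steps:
F(Z, k) = (-2 + k)/(1 + Z)
a(E, V) = (4/3 + E)/(V + V²) (a(E, V) = (E + (-2 - 2)/(1 - 4))/(V + V*V) = (E - 4/(-3))/(V + V²) = (E - ⅓*(-4))/(V + V²) = (E + 4/3)/(V + V²) = (4/3 + E)/(V + V²))
a(2, -9)/(-972 + 942) = ((4/3 + 2)/((-9)*(1 - 9)))/(-972 + 942) = -⅑*10/3/(-8)/(-30) = -⅑*(-⅛)*10/3*(-1/30) = (5/108)*(-1/30) = -1/648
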